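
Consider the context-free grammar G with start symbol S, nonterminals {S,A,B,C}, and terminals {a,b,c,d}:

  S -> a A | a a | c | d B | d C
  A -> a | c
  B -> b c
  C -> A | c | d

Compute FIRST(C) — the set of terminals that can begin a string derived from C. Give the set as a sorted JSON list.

Compute FIRST by fixpoint:
iter 1:
  A via A→a: +{a}
  A via A→c: +{c}
  B via B→b c: +{b}
  C via C→A: +{a,c}
  C via C→d: +{d}
  S via S→a A: +{a}
  S via S→c: +{c}
  S via S→d B: +{d}
  FIRST(S)={a,c,d}  FIRST(A)={a,c}  FIRST(B)={b}  FIRST(C)={a,c,d}
iter 2: — fixpoint
  FIRST(S)={a,c,d}  FIRST(A)={a,c}  FIRST(B)={b}  FIRST(C)={a,c,d}

FIRST(C) = ["a", "c", "d"]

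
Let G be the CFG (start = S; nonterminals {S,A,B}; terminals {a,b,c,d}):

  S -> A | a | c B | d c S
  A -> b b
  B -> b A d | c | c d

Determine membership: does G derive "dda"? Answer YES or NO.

CNF form of G:
  S -> T0 T0 | T1 X4 | T2 B | a
  A -> T0 T0
  B -> T0 X3 | T2 T1 | c
  T0 -> b
  T1 -> d
  T2 -> c
  X3 -> A T1
  X4 -> T2 S

Fill CYK table bottom-up:
  T[0,0] 'd' = {T1}  orig:{}
  T[1,1] 'd' = {T1}  orig:{}
  T[2,2] 'a' = {S}
  T[0,1] 'dd' = ∅
  T[1,2] 'da' = ∅
  T[0,2] 'dda' = ∅

S ∉ T[0,2] ⇒ NO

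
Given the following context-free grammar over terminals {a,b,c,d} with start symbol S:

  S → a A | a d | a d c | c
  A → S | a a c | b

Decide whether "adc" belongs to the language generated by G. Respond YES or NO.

Convert to CNF:
  S -> T0 A | T0 T2 | T0 X5 | c
  A -> T0 A | T0 T2 | T0 X3 | T0 X4 | b | c
  T0 -> a
  T1 -> c
  T2 -> d
  X3 -> T0 T1
  X4 -> T2 T1
  X5 -> T2 T1

Fill CYK table bottom-up:
  cell(0,0) a: {T0}  orig:{}
  cell(1,1) d: {T2}  orig:{}
  cell(2,2) c: {A,S,T1}  orig:{A,S}
  cell(0,1) ad: {A,S}
  cell(1,2) dc: {X4,X5}  orig:{}
  cell(0,2) adc: {A,S}

S ∈ T[0,2] ⇒ YES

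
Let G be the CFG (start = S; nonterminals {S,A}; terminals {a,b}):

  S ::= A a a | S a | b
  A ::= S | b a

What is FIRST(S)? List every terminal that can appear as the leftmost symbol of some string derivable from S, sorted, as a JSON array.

FIRST iteration:
iter 1:
  A via A→b a: +{b}
  S via S→A a a: +{b}
  FIRST[S]={b}  FIRST[A]={b}
iter 2: (stable)
  FIRST[S]={b}  FIRST[A]={b}

FIRST(S) = ["b"]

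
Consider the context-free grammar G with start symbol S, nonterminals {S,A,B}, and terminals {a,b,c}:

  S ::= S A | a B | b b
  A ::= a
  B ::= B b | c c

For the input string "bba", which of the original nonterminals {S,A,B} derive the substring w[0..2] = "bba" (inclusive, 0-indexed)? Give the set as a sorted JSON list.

Convert to CNF:
  S -> S A | T0 T0 | T2 B
  A -> a
  B -> B T0 | T1 T1
  T0 -> b
  T1 -> c
  T2 -> a

CYK fill — only the sub-triangle for w[0..2]:
  T[0,0] 'b' = {T0}  orig:{}
  T[1,1] 'b' = {T0}  orig:{}
  T[2,2] 'a' = {A,T2}  orig:{A}
  T[0,1] 'bb' = {S}
  T[1,2] 'ba' = ∅
  T[0,2] 'bba' = {S}

Original NTs in T[0,2] deriving "bba": ["S"]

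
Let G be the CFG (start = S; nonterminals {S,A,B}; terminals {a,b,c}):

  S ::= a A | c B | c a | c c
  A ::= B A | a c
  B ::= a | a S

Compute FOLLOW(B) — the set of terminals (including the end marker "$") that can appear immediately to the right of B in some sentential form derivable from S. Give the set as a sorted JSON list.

FIRST sets, iterate to fixpoint:
[1]
  A via A→a c: +{a}
  B via B→a: +{a}
  S via S→a A: +{a}
  S via S→c B: +{c}
  FIRST(S)={a,c}  FIRST(A)={a}  FIRST(B)={a}
[2] done
  FIRST(S)={a,c}  FIRST(A)={a}  FIRST(B)={a}

Compute FOLLOW by fixpoint:
initialize: $ ∈ FOLLOW(S)
pass 1:
  A→B A: FOLLOW(B) ⊇ FIRST(A) = {a}; new: +{a}
  B→a S: FOLLOW(S) ⊇ FOLLOW(B) ⊇ {a}; new: +{a}
  S→a A: FOLLOW(A) ⊇ FOLLOW(S) ⊇ {$,a}; new: +{$,a}
  S→c B: FOLLOW(B) ⊇ FOLLOW(S) ⊇ {$,a}; new: +{$}
  FOLLOW(S)={$,a}  FOLLOW(A)={$,a}  FOLLOW(B)={$,a}
pass 2: — fixpoint
  FOLLOW(S)={$,a}  FOLLOW(A)={$,a}  FOLLOW(B)={$,a}

FOLLOW(B) = ["$", "a"]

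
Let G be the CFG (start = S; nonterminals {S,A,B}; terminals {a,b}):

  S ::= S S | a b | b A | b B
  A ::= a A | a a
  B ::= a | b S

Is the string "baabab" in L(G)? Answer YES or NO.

Convert to CNF:
  S -> S S | T0 T1 | T1 A | T1 B
  A -> T0 A | T0 T0
  B -> T1 S | a
  T0 -> a
  T1 -> b

CYK fill:
  cell(0,0) b: {T1}  orig:{}
  cell(1,1) a: {B,T0}  orig:{B}
  cell(2,2) a: {B,T0}  orig:{B}
  cell(3,3) b: {T1}  orig:{}
  cell(4,4) a: {B,T0}  orig:{B}
  cell(5,5) b: {T1}  orig:{}
  cell(0,1) ba: {S}
  cell(1,2) aa: {A}
  cell(2,3) ab: {S}
  cell(3,4) ba: {S}
  cell(4,5) ab: {S}
  cell(0,2) baa: {S}
  cell(1,3) aab: ∅
  cell(2,4) aba: ∅
  cell(3,5) bab: {B}
  cell(0,3) baab: {S}
  cell(1,4) aaba: ∅
  cell(2,5) abab: {S}
  cell(0,4) baaba: {S}
  cell(1,5) aabab: ∅
  cell(0,5) baabab: {S}

S ∈ T[0,5] ⇒ YES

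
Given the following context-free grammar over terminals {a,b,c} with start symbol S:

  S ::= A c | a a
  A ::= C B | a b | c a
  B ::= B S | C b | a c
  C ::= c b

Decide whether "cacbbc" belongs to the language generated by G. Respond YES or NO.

CNF form of G:
  S -> A T2 | T0 T0
  A -> C B | T0 T1 | T2 T0
  B -> B S | C T1 | T0 T2
  C -> T2 T1
  T0 -> a
  T1 -> b
  T2 -> c

Fill CYK table bottom-up:
  T[0,0] 'c' = {T2}  orig:{}
  T[1,1] 'a' = {T0}  orig:{}
  T[2,2] 'c' = {T2}  orig:{}
  T[3,3] 'b' = {T1}  orig:{}
  T[4,4] 'b' = {T1}  orig:{}
  T[5,5] 'c' = {T2}  orig:{}
  T[0,1] 'ca' = {A}
  T[1,2] 'ac' = {B}
  T[2,3] 'cb' = {C}
  T[3,4] 'bb' = ∅
  T[4,5] 'bc' = ∅
  T[0,2] 'cac' = {S}
  T[1,3] 'acb' = ∅
  T[2,4] 'cbb' = {B}
  T[3,5] 'bbc' = ∅
  T[0,3] 'cacb' = ∅
  T[1,4] 'acbb' = ∅
  T[2,5] 'cbbc' = ∅
  T[0,4] 'cacbb' = ∅
  T[1,5] 'acbbc' = ∅
  T[0,5] 'cacbbc' = ∅

S ∉ T[0,5] ⇒ NO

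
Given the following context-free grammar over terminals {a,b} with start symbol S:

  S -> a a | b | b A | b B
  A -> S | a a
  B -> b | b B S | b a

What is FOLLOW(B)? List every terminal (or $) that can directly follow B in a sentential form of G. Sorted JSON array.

FIRST iteration:
pass 1:
  A via A→a a: +{a}
  B via B→b: +{b}
  S via S→a a: +{a}
  S via S→b: +{b}
  FIRST(S)={a,b}  FIRST(A)={a}  FIRST(B)={b}
pass 2:
  A via A→S: +{b}
  FIRST(S)={a,b}  FIRST(A)={a,b}  FIRST(B)={b}
pass 3: (stable)
  FIRST(S)={a,b}  FIRST(A)={a,b}  FIRST(B)={b}

FOLLOW iteration:
seed FOLLOW(S) with $
[1]
  B→b B S: FOLLOW(B) ⊇ FIRST(S) = {a,b}; new: +{a,b}
  B→b B S: FOLLOW(S) ⊇ FOLLOW(B) ⊇ {a,b}; new: +{a,b}
  S→b A: FOLLOW(A) ⊇ FOLLOW(S) ⊇ {$,a,b}; new: +{$,a,b}
  S→b B: FOLLOW(B) ⊇ FOLLOW(S) ⊇ {$,a,b}; new: +{$}
  FOLLOW[S]={$,a,b}  FOLLOW[A]={$,a,b}  FOLLOW[B]={$,a,b}
[2] (stable)
  FOLLOW[S]={$,a,b}  FOLLOW[A]={$,a,b}  FOLLOW[B]={$,a,b}

FOLLOW(B) = ["$", "a", "b"]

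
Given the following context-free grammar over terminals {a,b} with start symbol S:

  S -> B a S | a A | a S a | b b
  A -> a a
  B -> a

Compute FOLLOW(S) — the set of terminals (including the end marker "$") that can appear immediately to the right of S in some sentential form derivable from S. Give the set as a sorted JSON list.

FIRST sets, iterate to fixpoint:
[1]
  A via A→a a: +{a}
  B via B→a: +{a}
  S via S→B a S: +{a}
  S via S→b b: +{b}
  FIRST[S]={a,b}  FIRST[A]={a}  FIRST[B]={a}
[2] (no change)
  FIRST[S]={a,b}  FIRST[A]={a}  FIRST[B]={a}

FOLLOW sets:
FOLLOW(S) := {$}
iter 1:
  S→B a S: FOLLOW(B) ⊇ FIRST(a) = {a}; new: +{a}
  S→a A: FOLLOW(A) ⊇ FOLLOW(S) ⊇ {$}; new: +{$}
  S→a S a: FOLLOW(S) ⊇ FIRST(a) = {a}; new: +{a}
  FOLLOW(S)={$,a}  FOLLOW(A)={$}  FOLLOW(B)={a}
iter 2:
  S→a A: FOLLOW(A) ⊇ FOLLOW(S) ⊇ {$,a}; new: +{a}
  FOLLOW(S)={$,a}  FOLLOW(A)={$,a}  FOLLOW(B)={a}
iter 3: — fixpoint
  FOLLOW(S)={$,a}  FOLLOW(A)={$,a}  FOLLOW(B)={a}

FOLLOW(S) = ["$", "a"]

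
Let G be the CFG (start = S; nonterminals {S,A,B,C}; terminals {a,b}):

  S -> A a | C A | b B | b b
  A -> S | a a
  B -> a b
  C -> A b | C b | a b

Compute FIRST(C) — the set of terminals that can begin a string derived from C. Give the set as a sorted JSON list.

Compute FIRST by fixpoint:
pass 1:
  A via A→a a: +{a}
  B via B→a b: +{a}
  C via C→A b: +{a}
  S via S→A a: +{a}
  S via S→b B: +{b}
  FIRST(S)={a,b}  FIRST(A)={a}  FIRST(B)={a}  FIRST(C)={a}
pass 2:
  A via A→S: +{b}
  C via C→A b: +{b}
  FIRST(S)={a,b}  FIRST(A)={a,b}  FIRST(B)={a}  FIRST(C)={a,b}
pass 3: (stable)
  FIRST(S)={a,b}  FIRST(A)={a,b}  FIRST(B)={a}  FIRST(C)={a,b}

FIRST(C) = ["a", "b"]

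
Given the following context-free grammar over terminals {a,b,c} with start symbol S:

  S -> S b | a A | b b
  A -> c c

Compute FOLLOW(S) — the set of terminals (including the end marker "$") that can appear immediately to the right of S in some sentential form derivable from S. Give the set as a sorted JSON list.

FIRST sets, iterate to fixpoint:
iter 1:
  A via A→c c: +{c}
  S via S→a A: +{a}
  S via S→b b: +{b}
  FIRST(S)={a,b}  FIRST(A)={c}
iter 2: (stable)
  FIRST(S)={a,b}  FIRST(A)={c}

FOLLOW iteration:
FOLLOW(S) := {$}
round 1:
  S→S b: FOLLOW(S) ⊇ FIRST(b) = {b}; new: +{b}
  S→a A: FOLLOW(A) ⊇ FOLLOW(S) ⊇ {$,b}; new: +{$,b}
  S: {$,b}  A: {$,b}
round 2: (no change)
  S: {$,b}  A: {$,b}

FOLLOW(S) = ["$", "b"]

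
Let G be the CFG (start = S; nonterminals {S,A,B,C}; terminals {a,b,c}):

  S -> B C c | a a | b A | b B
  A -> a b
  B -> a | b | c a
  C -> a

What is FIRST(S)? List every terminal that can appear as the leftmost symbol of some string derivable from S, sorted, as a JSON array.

FIRST sets, iterate to fixpoint:
round 1:
  A via A→a b: +{a}
  B via B→a: +{a}
  B via B→b: +{b}
  B via B→c a: +{c}
  C via C→a: +{a}
  S via S→B C c: +{a,b,c}
  S: {a,b,c}  A: {a}  B: {a,b,c}  C: {a}
round 2: — fixpoint
  S: {a,b,c}  A: {a}  B: {a,b,c}  C: {a}

FIRST(S) = ["a", "b", "c"]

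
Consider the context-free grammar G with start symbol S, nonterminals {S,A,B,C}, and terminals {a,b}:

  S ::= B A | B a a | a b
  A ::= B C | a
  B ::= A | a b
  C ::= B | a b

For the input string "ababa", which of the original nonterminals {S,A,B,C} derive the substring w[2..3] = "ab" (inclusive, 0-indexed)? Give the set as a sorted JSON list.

CNF form of G:
  S -> B A | B X2 | T0 T1
  A -> B C | a
  B -> B C | T0 T1 | a
  C -> B C | T0 T1 | a
  T0 -> a
  T1 -> b
  X2 -> T0 T0

Fill CYK table bottom-up, restricted to cells inside w[2..3]:
  cell(2,2) a: {A,B,C,T0}  orig:{A,B,C}
  cell(3,3) b: {T1}  orig:{}
  cell(2,3) ab: {B,C,S}

Original NTs in T[2,3] deriving "ab": ["B", "C", "S"]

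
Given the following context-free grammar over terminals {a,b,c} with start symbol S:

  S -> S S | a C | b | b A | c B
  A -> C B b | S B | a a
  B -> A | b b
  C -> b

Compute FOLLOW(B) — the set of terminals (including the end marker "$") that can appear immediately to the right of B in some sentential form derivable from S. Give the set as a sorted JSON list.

FIRST iteration:
round 1:
  A via A→a a: +{a}
  B via B→A: +{a}
  B via B→b b: +{b}
  C via C→b: +{b}
  S via S→a C: +{a}
  S via S→b: +{b}
  S via S→c B: +{c}
  S: {a,b,c}  A: {a}  B: {a,b}  C: {b}
round 2:
  A via A→C B b: +{b}
  A via A→S B: +{c}
  B via B→A: +{c}
  S: {a,b,c}  A: {a,b,c}  B: {a,b,c}  C: {b}
round 3: (stable)
  S: {a,b,c}  A: {a,b,c}  B: {a,b,c}  C: {b}

Compute FOLLOW by fixpoint:
FOLLOW(S) := {$}
iter 1:
  A→C B b: FOLLOW(C) ⊇ FIRST(B) = {a,b,c}; new: +{a,b,c}
  A→C B b: FOLLOW(B) ⊇ FIRST(b) = {b}; new: +{b}
  A→S B: FOLLOW(S) ⊇ FIRST(B) = {a,b,c}; new: +{a,b,c}
  B→A: FOLLOW(A) ⊇ FOLLOW(B) ⊇ {b}; new: +{b}
  S→a C: FOLLOW(C) ⊇ FOLLOW(S) ⊇ {$,a,b,c}; new: +{$}
  S→b A: FOLLOW(A) ⊇ FOLLOW(S) ⊇ {$,a,b,c}; new: +{$,a,c}
  S→c B: FOLLOW(B) ⊇ FOLLOW(S) ⊇ {$,a,b,c}; new: +{$,a,c}
  FOLLOW(S)={$,a,b,c}  FOLLOW(A)={$,a,b,c}  FOLLOW(B)={$,a,b,c}  FOLLOW(C)={$,a,b,c}
iter 2: — fixpoint
  FOLLOW(S)={$,a,b,c}  FOLLOW(A)={$,a,b,c}  FOLLOW(B)={$,a,b,c}  FOLLOW(C)={$,a,b,c}

FOLLOW(B) = ["$", "a", "b", "c"]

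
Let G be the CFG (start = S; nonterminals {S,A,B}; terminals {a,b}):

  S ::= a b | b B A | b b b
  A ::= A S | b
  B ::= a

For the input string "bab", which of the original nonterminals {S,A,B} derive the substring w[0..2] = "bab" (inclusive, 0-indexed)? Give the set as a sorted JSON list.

CNF form of G:
  S -> T0 T1 | T1 X2 | T1 X3
  A -> A S | b
  B -> a
  T0 -> a
  T1 -> b
  X2 -> B A
  X3 -> T1 T1

CYK table (by increasing span), restricted to cells inside w[0..2]:
  T[0,0] 'b' = {A,T1}  orig:{A}
  T[1,1] 'a' = {B,T0}  orig:{B}
  T[2,2] 'b' = {A,T1}  orig:{A}
  T[0,1] 'ba' = ∅
  T[1,2] 'ab' = {S,X2}  orig:{S}
  T[0,2] 'bab' = {A,S}

Original NTs in T[0,2] deriving "bab": ["A", "S"]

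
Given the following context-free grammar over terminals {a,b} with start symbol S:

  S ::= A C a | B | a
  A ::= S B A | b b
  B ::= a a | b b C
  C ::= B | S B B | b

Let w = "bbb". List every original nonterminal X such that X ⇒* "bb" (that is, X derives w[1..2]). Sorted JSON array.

CNF form of G:
  S -> A X6 | T0 X7 | T1 T1 | a
  A -> S X2 | T0 T0
  B -> T0 X3 | T1 T1
  C -> S X4 | T0 X5 | T1 T1 | b
  T0 -> b
  T1 -> a
  X2 -> B A
  X3 -> T0 C
  X4 -> B B
  X5 -> T0 C
  X6 -> C T1
  X7 -> T0 C

CYK table (by increasing span), restricted to cells inside w[1..2]:
  cell(1,1) b: {C,T0}  orig:{C}
  cell(2,2) b: {C,T0}  orig:{C}
  cell(1,2) bb: {A,X3,X5,X7}  orig:{A}

Original NTs in T[1,2] deriving "bb": ["A"]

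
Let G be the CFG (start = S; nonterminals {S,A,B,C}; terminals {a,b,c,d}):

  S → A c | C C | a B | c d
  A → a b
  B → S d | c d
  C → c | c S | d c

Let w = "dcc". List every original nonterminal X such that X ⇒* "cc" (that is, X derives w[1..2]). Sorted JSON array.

Convert to CNF:
  S -> A T3 | C C | T0 B | T3 T2
  A -> T0 T1
  B -> S T2 | T3 T2
  C -> T2 T3 | T3 S | c
  T0 -> a
  T1 -> b
  T2 -> d
  T3 -> c

CYK fill — only the sub-triangle for w[1..2]:
  cell(1,1) c: {C,T3}  orig:{C}
  cell(2,2) c: {C,T3}  orig:{C}
  cell(1,2) cc: {S}

Original NTs in T[1,2] deriving "cc": ["S"]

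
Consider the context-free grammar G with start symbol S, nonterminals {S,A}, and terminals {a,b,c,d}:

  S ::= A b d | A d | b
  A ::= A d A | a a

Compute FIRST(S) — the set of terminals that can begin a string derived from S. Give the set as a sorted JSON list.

FIRST iteration:
iter 1:
  A via A→a a: +{a}
  S via S→A b d: +{a}
  S via S→b: +{b}
  FIRST[S]={a,b}  FIRST[A]={a}
iter 2: — fixpoint
  FIRST[S]={a,b}  FIRST[A]={a}

FIRST(S) = ["a", "b"]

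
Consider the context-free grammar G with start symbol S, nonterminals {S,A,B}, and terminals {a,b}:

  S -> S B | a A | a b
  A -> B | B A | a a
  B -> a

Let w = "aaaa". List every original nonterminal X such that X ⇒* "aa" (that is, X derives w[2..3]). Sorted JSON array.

Convert to CNF:
  S -> S B | T0 A | T0 T1
  A -> B A | T0 T0 | a
  B -> a
  T0 -> a
  T1 -> b

Fill CYK table bottom-up, restricted to cells inside w[2..3]:
  T[2,2] 'a' = {A,B,T0}  orig:{A,B}
  T[3,3] 'a' = {A,B,T0}  orig:{A,B}
  T[2,3] 'aa' = {A,S}

Original NTs in T[2,3] deriving "aa": ["A", "S"]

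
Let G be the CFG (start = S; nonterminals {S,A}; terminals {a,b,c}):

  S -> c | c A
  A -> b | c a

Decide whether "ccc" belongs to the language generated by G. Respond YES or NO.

CNF form of G:
  S -> T0 A | c
  A -> T0 T1 | b
  T0 -> c
  T1 -> a

CYK table (by increasing span):
  T[0,0] 'c' = {S,T0}  orig:{S}
  T[1,1] 'c' = {S,T0}  orig:{S}
  T[2,2] 'c' = {S,T0}  orig:{S}
  T[0,1] 'cc' = ∅
  T[1,2] 'cc' = ∅
  T[0,2] 'ccc' = ∅

S ∉ T[0,2] ⇒ NO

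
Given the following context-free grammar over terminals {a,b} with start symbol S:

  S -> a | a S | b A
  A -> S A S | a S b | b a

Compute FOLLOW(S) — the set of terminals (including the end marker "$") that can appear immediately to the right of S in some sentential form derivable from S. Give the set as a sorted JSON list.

FIRST iteration:
iter 1:
  A via A→a S b: +{a}
  A via A→b a: +{b}
  S via S→a: +{a}
  S via S→b A: +{b}
  FIRST(S)={a,b}  FIRST(A)={a,b}
iter 2: (no change)
  FIRST(S)={a,b}  FIRST(A)={a,b}

FOLLOW sets:
seed FOLLOW(S) with $
[1]
  A→S A S: FOLLOW(S) ⊇ FIRST(A) = {a,b}; new: +{a,b}
  A→S A S: FOLLOW(A) ⊇ FIRST(S) = {a,b}; new: +{a,b}
  S→b A: FOLLOW(A) ⊇ FOLLOW(S) ⊇ {$,a,b}; new: +{$}
  FOLLOW(S)={$,a,b}  FOLLOW(A)={$,a,b}
[2] — fixpoint
  FOLLOW(S)={$,a,b}  FOLLOW(A)={$,a,b}

FOLLOW(S) = ["$", "a", "b"]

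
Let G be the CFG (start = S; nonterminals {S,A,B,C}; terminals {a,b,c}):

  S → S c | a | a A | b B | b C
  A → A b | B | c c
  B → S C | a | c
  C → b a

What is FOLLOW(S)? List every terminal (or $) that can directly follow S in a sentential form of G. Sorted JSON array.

FIRST iteration:
pass 1:
  A via A→c c: +{c}
  B via B→a: +{a}
  B via B→c: +{c}
  C via C→b a: +{b}
  S via S→a: +{a}
  S via S→b B: +{b}
  FIRST[S]={a,b}  FIRST[A]={c}  FIRST[B]={a,c}  FIRST[C]={b}
pass 2:
  A via A→B: +{a}
  B via B→S C: +{b}
  FIRST[S]={a,b}  FIRST[A]={a,c}  FIRST[B]={a,b,c}  FIRST[C]={b}
pass 3:
  A via A→B: +{b}
  FIRST[S]={a,b}  FIRST[A]={a,b,c}  FIRST[B]={a,b,c}  FIRST[C]={b}
pass 4: (no change)
  FIRST[S]={a,b}  FIRST[A]={a,b,c}  FIRST[B]={a,b,c}  FIRST[C]={b}

FOLLOW sets:
FOLLOW(S) := {$}
pass 1:
  A→A b: FOLLOW(A) ⊇ FIRST(b) = {b}; new: +{b}
  A→B: FOLLOW(B) ⊇ FOLLOW(A) ⊇ {b}; new: +{b}
  B→S C: FOLLOW(S) ⊇ FIRST(C) = {b}; new: +{b}
  B→S C: FOLLOW(C) ⊇ FOLLOW(B) ⊇ {b}; new: +{b}
  S→S c: FOLLOW(S) ⊇ FIRST(c) = {c}; new: +{c}
  S→a A: FOLLOW(A) ⊇ FOLLOW(S) ⊇ {$,b,c}; new: +{$,c}
  S→b B: FOLLOW(B) ⊇ FOLLOW(S) ⊇ {$,b,c}; new: +{$,c}
  S→b C: FOLLOW(C) ⊇ FOLLOW(S) ⊇ {$,b,c}; new: +{$,c}
  S: {$,b,c}  A: {$,b,c}  B: {$,b,c}  C: {$,b,c}
pass 2: (stable)
  S: {$,b,c}  A: {$,b,c}  B: {$,b,c}  C: {$,b,c}

FOLLOW(S) = ["$", "b", "c"]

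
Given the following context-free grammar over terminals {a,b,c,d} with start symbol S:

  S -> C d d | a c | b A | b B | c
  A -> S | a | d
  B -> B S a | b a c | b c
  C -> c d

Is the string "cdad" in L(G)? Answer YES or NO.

Convert to CNF:
  S -> C X7 | T1 T2 | T3 A | T3 B | c
  A -> C X4 | T1 T2 | T3 A | T3 B | a | c | d
  B -> B X5 | T3 T2 | T3 X6
  C -> T2 T0
  T0 -> d
  T1 -> a
  T2 -> c
  T3 -> b
  X4 -> T0 T0
  X5 -> S T1
  X6 -> T1 T2
  X7 -> T0 T0

CYK fill:
  [0..0]={A,S,T2}  "c"  orig:{A,S}
  [1..1]={A,T0}  "d"  orig:{A}
  [2..2]={A,T1}  "a"  orig:{A}
  [3..3]={A,T0}  "d"  orig:{A}
  [0..1]={C}  "cd"
  [1..2]=∅  "da"
  [2..3]=∅  "ad"
  [0..2]=∅  "cda"
  [1..3]=∅  "dad"
  [0..3]=∅  "cdad"

S ∉ T[0,3] ⇒ NO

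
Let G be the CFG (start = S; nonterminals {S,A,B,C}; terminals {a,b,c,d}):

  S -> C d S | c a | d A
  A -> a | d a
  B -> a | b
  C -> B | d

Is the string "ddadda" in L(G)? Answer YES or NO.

CNF form of G:
  S -> C X3 | T0 A | T2 T1
  A -> T0 T1 | a
  B -> a | b
  C -> a | b | d
  T0 -> d
  T1 -> a
  T2 -> c
  X3 -> T0 S

Fill CYK table bottom-up:
  cell(0,0) d: {C,T0}  orig:{C}
  cell(1,1) d: {C,T0}  orig:{C}
  cell(2,2) a: {A,B,C,T1}  orig:{A,B,C}
  cell(3,3) d: {C,T0}  orig:{C}
  cell(4,4) d: {C,T0}  orig:{C}
  cell(5,5) a: {A,B,C,T1}  orig:{A,B,C}
  cell(0,1) dd: ∅
  cell(1,2) da: {A,S}
  cell(2,3) ad: ∅
  cell(3,4) dd: ∅
  cell(4,5) da: {A,S}
  cell(0,2) dda: {S,X3}  orig:{S}
  cell(1,3) dad: ∅
  cell(2,4) add: ∅
  cell(3,5) dda: {S,X3}  orig:{S}
  cell(0,3) ddad: ∅
  cell(1,4) dadd: ∅
  cell(2,5) adda: {S}
  cell(0,4) ddadd: ∅
  cell(1,5) dadda: {X3}  orig:{}
  cell(0,5) ddadda: {S}

S ∈ T[0,5] ⇒ YES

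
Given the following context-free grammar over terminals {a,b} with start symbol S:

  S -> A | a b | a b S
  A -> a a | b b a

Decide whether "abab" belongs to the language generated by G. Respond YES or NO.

CNF form of G:
  S -> T0 T0 | T0 T1 | T0 X3 | T1 X4
  A -> T0 T0 | T1 X2
  T0 -> a
  T1 -> b
  X2 -> T1 T0
  X3 -> T1 S
  X4 -> T1 T0

CYK table (by increasing span):
  T[0,0] 'a' = {T0}  orig:{}
  T[1,1] 'b' = {T1}  orig:{}
  T[2,2] 'a' = {T0}  orig:{}
  T[3,3] 'b' = {T1}  orig:{}
  T[0,1] 'ab' = {S}
  T[1,2] 'ba' = {X2,X4}  orig:{}
  T[2,3] 'ab' = {S}
  T[0,2] 'aba' = ∅
  T[1,3] 'bab' = {X3}  orig:{}
  T[0,3] 'abab' = {S}

S ∈ T[0,3] ⇒ YES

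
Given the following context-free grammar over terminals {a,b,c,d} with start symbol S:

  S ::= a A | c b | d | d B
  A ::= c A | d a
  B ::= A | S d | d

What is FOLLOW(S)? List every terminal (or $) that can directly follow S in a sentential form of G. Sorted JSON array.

FIRST sets, iterate to fixpoint:
pass 1:
  A via A→c A: +{c}
  A via A→d a: +{d}
  B via B→A: +{c,d}
  S via S→a A: +{a}
  S via S→c b: +{c}
  S via S→d: +{d}
  FIRST[S]={a,c,d}  FIRST[A]={c,d}  FIRST[B]={c,d}
pass 2:
  B via B→S d: +{a}
  FIRST[S]={a,c,d}  FIRST[A]={c,d}  FIRST[B]={a,c,d}
pass 3: — fixpoint
  FIRST[S]={a,c,d}  FIRST[A]={c,d}  FIRST[B]={a,c,d}

FOLLOW iteration:
FOLLOW(S) := {$}
pass 1:
  B→S d: FOLLOW(S) ⊇ FIRST(d) = {d}; new: +{d}
  S→a A: FOLLOW(A) ⊇ FOLLOW(S) ⊇ {$,d}; new: +{$,d}
  S→d B: FOLLOW(B) ⊇ FOLLOW(S) ⊇ {$,d}; new: +{$,d}
  FOLLOW[S]={$,d}  FOLLOW[A]={$,d}  FOLLOW[B]={$,d}
pass 2: done
  FOLLOW[S]={$,d}  FOLLOW[A]={$,d}  FOLLOW[B]={$,d}

FOLLOW(S) = ["$", "d"]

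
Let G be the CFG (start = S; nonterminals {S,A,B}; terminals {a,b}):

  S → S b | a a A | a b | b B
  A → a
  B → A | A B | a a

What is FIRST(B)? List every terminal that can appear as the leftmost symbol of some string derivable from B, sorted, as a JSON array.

FIRST sets, iterate to fixpoint:
round 1:
  A via A→a: +{a}
  B via B→A: +{a}
  S via S→a a A: +{a}
  S via S→b B: +{b}
  S: {a,b}  A: {a}  B: {a}
round 2: — fixpoint
  S: {a,b}  A: {a}  B: {a}

FIRST(B) = ["a"]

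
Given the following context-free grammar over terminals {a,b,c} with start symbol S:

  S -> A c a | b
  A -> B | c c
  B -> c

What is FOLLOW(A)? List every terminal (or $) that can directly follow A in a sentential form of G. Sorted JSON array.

FIRST sets, iterate to fixpoint:
iter 1:
  A via A→c c: +{c}
  B via B→c: +{c}
  S via S→A c a: +{c}
  S via S→b: +{b}
  FIRST(S)={b,c}  FIRST(A)={c}  FIRST(B)={c}
iter 2: done
  FIRST(S)={b,c}  FIRST(A)={c}  FIRST(B)={c}

FOLLOW sets:
FOLLOW(S) := {$}
pass 1:
  S→A c a: FOLLOW(A) ⊇ FIRST(c) = {c}; new: +{c}
  FOLLOW[S]={$}  FOLLOW[A]={c}  FOLLOW[B]={}
pass 2:
  A→B: FOLLOW(B) ⊇ FOLLOW(A) ⊇ {c}; new: +{c}
  FOLLOW[S]={$}  FOLLOW[A]={c}  FOLLOW[B]={c}
pass 3: (stable)
  FOLLOW[S]={$}  FOLLOW[A]={c}  FOLLOW[B]={c}

FOLLOW(A) = ["c"]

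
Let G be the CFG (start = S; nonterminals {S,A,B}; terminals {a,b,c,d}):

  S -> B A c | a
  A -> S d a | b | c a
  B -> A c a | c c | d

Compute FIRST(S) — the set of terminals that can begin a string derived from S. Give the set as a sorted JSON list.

Compute FIRST by fixpoint:
pass 1:
  A via A→b: +{b}
  A via A→c a: +{c}
  B via B→A c a: +{b,c}
  B via B→d: +{d}
  S via S→B A c: +{b,c,d}
  S via S→a: +{a}
  FIRST(S)={a,b,c,d}  FIRST(A)={b,c}  FIRST(B)={b,c,d}
pass 2:
  A via A→S d a: +{a,d}
  B via B→A c a: +{a}
  FIRST(S)={a,b,c,d}  FIRST(A)={a,b,c,d}  FIRST(B)={a,b,c,d}
pass 3: (no change)
  FIRST(S)={a,b,c,d}  FIRST(A)={a,b,c,d}  FIRST(B)={a,b,c,d}

FIRST(S) = ["a", "b", "c", "d"]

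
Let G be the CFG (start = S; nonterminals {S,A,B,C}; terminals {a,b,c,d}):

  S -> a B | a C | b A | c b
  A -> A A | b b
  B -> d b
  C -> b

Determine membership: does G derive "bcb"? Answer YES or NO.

Convert to CNF:
  S -> T0 A | T2 B | T2 C | T3 T0
  A -> A A | T0 T0
  B -> T1 T0
  C -> b
  T0 -> b
  T1 -> d
  T2 -> a
  T3 -> c

CYK fill:
  [0..0]={C,T0}  "b"  orig:{C}
  [1..1]={T3}  "c"  orig:{}
  [2..2]={C,T0}  "b"  orig:{C}
  [0..1]=∅  "bc"
  [1..2]={S}  "cb"
  [0..2]=∅  "bcb"

S ∉ T[0,2] ⇒ NO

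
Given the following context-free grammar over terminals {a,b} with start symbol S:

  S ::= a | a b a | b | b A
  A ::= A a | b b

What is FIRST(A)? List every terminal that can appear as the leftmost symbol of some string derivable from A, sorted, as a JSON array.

Compute FIRST by fixpoint:
[1]
  A via A→b b: +{b}
  S via S→a: +{a}
  S via S→b: +{b}
  FIRST(S)={a,b}  FIRST(A)={b}
[2] (no change)
  FIRST(S)={a,b}  FIRST(A)={b}

FIRST(A) = ["b"]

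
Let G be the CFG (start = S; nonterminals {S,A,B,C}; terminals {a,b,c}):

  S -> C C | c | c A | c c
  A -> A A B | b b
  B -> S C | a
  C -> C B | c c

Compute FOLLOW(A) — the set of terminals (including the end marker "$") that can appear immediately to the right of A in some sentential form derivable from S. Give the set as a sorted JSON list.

FIRST sets, iterate to fixpoint:
iter 1:
  A via A→b b: +{b}
  B via B→a: +{a}
  C via C→c c: +{c}
  S via S→C C: +{c}
  S: {c}  A: {b}  B: {a}  C: {c}
iter 2:
  B via B→S C: +{c}
  S: {c}  A: {b}  B: {a,c}  C: {c}
iter 3: done
  S: {c}  A: {b}  B: {a,c}  C: {c}

FOLLOW iteration:
initialize: $ ∈ FOLLOW(S)
pass 1:
  A→A A B: FOLLOW(A) ⊇ FIRST(A) = {b}; new: +{b}
  A→A A B: FOLLOW(A) ⊇ FIRST(B) = {a,c}; new: +{a,c}
  A→A A B: FOLLOW(B) ⊇ FOLLOW(A) ⊇ {a,b,c}; new: +{a,b,c}
  B→S C: FOLLOW(S) ⊇ FIRST(C) = {c}; new: +{c}
  B→S C: FOLLOW(C) ⊇ FOLLOW(B) ⊇ {a,b,c}; new: +{a,b,c}
  S→C C: FOLLOW(C) ⊇ FOLLOW(S) ⊇ {$,c}; new: +{$}
  S→c A: FOLLOW(A) ⊇ FOLLOW(S) ⊇ {$,c}; new: +{$}
  S: {$,c}  A: {$,a,b,c}  B: {a,b,c}  C: {$,a,b,c}
pass 2:
  A→A A B: FOLLOW(B) ⊇ FOLLOW(A) ⊇ {$,a,b,c}; new: +{$}
  S: {$,c}  A: {$,a,b,c}  B: {$,a,b,c}  C: {$,a,b,c}
pass 3: (no change)
  S: {$,c}  A: {$,a,b,c}  B: {$,a,b,c}  C: {$,a,b,c}

FOLLOW(A) = ["$", "a", "b", "c"]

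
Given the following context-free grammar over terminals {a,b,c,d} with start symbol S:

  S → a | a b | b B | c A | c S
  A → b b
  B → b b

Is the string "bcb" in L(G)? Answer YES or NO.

Convert to CNF:
  S -> T0 B | T1 T0 | T2 A | T2 S | a
  A -> T0 T0
  B -> T0 T0
  T0 -> b
  T1 -> a
  T2 -> c

Fill CYK table bottom-up:
  [0..0]={T0}  "b"  orig:{}
  [1..1]={T2}  "c"  orig:{}
  [2..2]={T0}  "b"  orig:{}
  [0..1]=∅  "bc"
  [1..2]=∅  "cb"
  [0..2]=∅  "bcb"

S ∉ T[0,2] ⇒ NO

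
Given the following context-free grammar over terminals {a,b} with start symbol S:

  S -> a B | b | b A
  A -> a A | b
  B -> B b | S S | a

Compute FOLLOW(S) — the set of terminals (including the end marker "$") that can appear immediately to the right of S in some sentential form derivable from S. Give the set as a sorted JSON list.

Compute FIRST by fixpoint:
pass 1:
  A via A→a A: +{a}
  A via A→b: +{b}
  B via B→a: +{a}
  S via S→a B: +{a}
  S via S→b: +{b}
  FIRST[S]={a,b}  FIRST[A]={a,b}  FIRST[B]={a}
pass 2:
  B via B→S S: +{b}
  FIRST[S]={a,b}  FIRST[A]={a,b}  FIRST[B]={a,b}
pass 3: (stable)
  FIRST[S]={a,b}  FIRST[A]={a,b}  FIRST[B]={a,b}

FOLLOW sets:
initialize: $ ∈ FOLLOW(S)
round 1:
  B→B b: FOLLOW(B) ⊇ FIRST(b) = {b}; new: +{b}
  B→S S: FOLLOW(S) ⊇ FIRST(S) = {a,b}; new: +{a,b}
  S→a B: FOLLOW(B) ⊇ FOLLOW(S) ⊇ {$,a,b}; new: +{$,a}
  S→b A: FOLLOW(A) ⊇ FOLLOW(S) ⊇ {$,a,b}; new: +{$,a,b}
  S: {$,a,b}  A: {$,a,b}  B: {$,a,b}
round 2: — fixpoint
  S: {$,a,b}  A: {$,a,b}  B: {$,a,b}

FOLLOW(S) = ["$", "a", "b"]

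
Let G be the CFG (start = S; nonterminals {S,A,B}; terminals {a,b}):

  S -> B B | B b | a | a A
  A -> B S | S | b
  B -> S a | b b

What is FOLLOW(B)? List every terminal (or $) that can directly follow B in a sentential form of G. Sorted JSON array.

FIRST iteration:
pass 1:
  A via A→b: +{b}
  B via B→b b: +{b}
  S via S→B B: +{b}
  S via S→a: +{a}
  FIRST(S)={a,b}  FIRST(A)={b}  FIRST(B)={b}
pass 2:
  A via A→S: +{a}
  B via B→S a: +{a}
  FIRST(S)={a,b}  FIRST(A)={a,b}  FIRST(B)={a,b}
pass 3: — fixpoint
  FIRST(S)={a,b}  FIRST(A)={a,b}  FIRST(B)={a,b}

FOLLOW sets:
initialize: $ ∈ FOLLOW(S)
pass 1:
  A→B S: FOLLOW(B) ⊇ FIRST(S) = {a,b}; new: +{a,b}
  B→S a: FOLLOW(S) ⊇ FIRST(a) = {a}; new: +{a}
  S→B B: FOLLOW(B) ⊇ FOLLOW(S) ⊇ {$,a}; new: +{$}
  S→a A: FOLLOW(A) ⊇ FOLLOW(S) ⊇ {$,a}; new: +{$,a}
  FOLLOW[S]={$,a}  FOLLOW[A]={$,a}  FOLLOW[B]={$,a,b}
pass 2: — fixpoint
  FOLLOW[S]={$,a}  FOLLOW[A]={$,a}  FOLLOW[B]={$,a,b}

FOLLOW(B) = ["$", "a", "b"]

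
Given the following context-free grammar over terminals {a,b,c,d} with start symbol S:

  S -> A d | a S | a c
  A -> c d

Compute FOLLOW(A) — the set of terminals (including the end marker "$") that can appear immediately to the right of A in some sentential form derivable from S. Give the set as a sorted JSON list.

Compute FIRST by fixpoint:
pass 1:
  A via A→c d: +{c}
  S via S→A d: +{c}
  S via S→a S: +{a}
  FIRST(S)={a,c}  FIRST(A)={c}
pass 2: done
  FIRST(S)={a,c}  FIRST(A)={c}

FOLLOW sets:
seed FOLLOW(S) with $
[1]
  S→A d: FOLLOW(A) ⊇ FIRST(d) = {d}; new: +{d}
  FOLLOW[S]={$}  FOLLOW[A]={d}
[2] — fixpoint
  FOLLOW[S]={$}  FOLLOW[A]={d}

FOLLOW(A) = ["d"]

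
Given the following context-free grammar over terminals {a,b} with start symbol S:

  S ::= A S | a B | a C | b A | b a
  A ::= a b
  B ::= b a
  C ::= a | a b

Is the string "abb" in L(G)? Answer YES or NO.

CNF form of G:
  S -> A S | T0 B | T0 C | T1 A | T1 T0
  A -> T0 T1
  B -> T1 T0
  C -> T0 T1 | a
  T0 -> a
  T1 -> b

CYK fill:
  T[0,0] 'a' = {C,T0}  orig:{C}
  T[1,1] 'b' = {T1}  orig:{}
  T[2,2] 'b' = {T1}  orig:{}
  T[0,1] 'ab' = {A,C}
  T[1,2] 'bb' = ∅
  T[0,2] 'abb' = ∅

S ∉ T[0,2] ⇒ NO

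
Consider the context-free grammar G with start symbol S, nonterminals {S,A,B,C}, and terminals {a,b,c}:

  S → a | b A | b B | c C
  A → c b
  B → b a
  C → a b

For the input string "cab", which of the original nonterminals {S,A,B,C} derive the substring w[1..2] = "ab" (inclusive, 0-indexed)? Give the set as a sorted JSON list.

CNF form of G:
  S -> T0 C | T1 A | T1 B | a
  A -> T0 T1
  B -> T1 T2
  C -> T2 T1
  T0 -> c
  T1 -> b
  T2 -> a

CYK table (by increasing span) (cells [i..j] with 1 ≤ i ≤ j ≤ 2 only):
  [1..1]={S,T2}  "a"  orig:{S}
  [2..2]={T1}  "b"  orig:{}
  [1..2]={C}  "ab"

Original NTs in T[1,2] deriving "ab": ["C"]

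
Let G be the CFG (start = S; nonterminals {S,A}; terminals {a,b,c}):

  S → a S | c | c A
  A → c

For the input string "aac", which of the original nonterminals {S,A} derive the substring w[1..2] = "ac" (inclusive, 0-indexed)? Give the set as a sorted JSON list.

Convert to CNF:
  S -> T0 S | T1 A | c
  A -> c
  T0 -> a
  T1 -> c

CYK table (by increasing span) — only the sub-triangle for w[1..2]:
  cell(1,1) a: {T0}  orig:{}
  cell(2,2) c: {A,S,T1}  orig:{A,S}
  cell(1,2) ac: {S}

Original NTs in T[1,2] deriving "ac": ["S"]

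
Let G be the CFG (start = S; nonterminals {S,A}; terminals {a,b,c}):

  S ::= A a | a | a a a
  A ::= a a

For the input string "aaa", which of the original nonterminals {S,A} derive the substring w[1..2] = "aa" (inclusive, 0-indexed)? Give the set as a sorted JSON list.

Convert to CNF:
  S -> A T0 | T0 X1 | a
  A -> T0 T0
  T0 -> a
  X1 -> T0 T0

CYK fill — only the sub-triangle for w[1..2]:
  cell(1,1) a: {S,T0}  orig:{S}
  cell(2,2) a: {S,T0}  orig:{S}
  cell(1,2) aa: {A,X1}  orig:{A}

Original NTs in T[1,2] deriving "aa": ["A"]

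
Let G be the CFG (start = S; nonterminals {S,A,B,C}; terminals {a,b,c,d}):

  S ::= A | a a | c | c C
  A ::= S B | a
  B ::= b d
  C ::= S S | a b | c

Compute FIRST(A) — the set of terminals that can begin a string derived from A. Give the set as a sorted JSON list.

Compute FIRST by fixpoint:
iter 1:
  A via A→a: +{a}
  B via B→b d: +{b}
  C via C→a b: +{a}
  C via C→c: +{c}
  S via S→A: +{a}
  S via S→c: +{c}
  S: {a,c}  A: {a}  B: {b}  C: {a,c}
iter 2:
  A via A→S B: +{c}
  S: {a,c}  A: {a,c}  B: {b}  C: {a,c}
iter 3: done
  S: {a,c}  A: {a,c}  B: {b}  C: {a,c}

FIRST(A) = ["a", "c"]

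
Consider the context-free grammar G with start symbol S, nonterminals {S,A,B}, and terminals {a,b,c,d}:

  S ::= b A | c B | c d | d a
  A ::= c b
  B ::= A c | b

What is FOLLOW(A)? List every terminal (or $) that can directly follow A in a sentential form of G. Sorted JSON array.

FIRST sets, iterate to fixpoint:
round 1:
  A via A→c b: +{c}
  B via B→A c: +{c}
  B via B→b: +{b}
  S via S→b A: +{b}
  S via S→c B: +{c}
  S via S→d a: +{d}
  FIRST(S)={b,c,d}  FIRST(A)={c}  FIRST(B)={b,c}
round 2: done
  FIRST(S)={b,c,d}  FIRST(A)={c}  FIRST(B)={b,c}

Compute FOLLOW by fixpoint:
seed FOLLOW(S) with $
pass 1:
  B→A c: FOLLOW(A) ⊇ FIRST(c) = {c}; new: +{c}
  S→b A: FOLLOW(A) ⊇ FOLLOW(S) ⊇ {$}; new: +{$}
  S→c B: FOLLOW(B) ⊇ FOLLOW(S) ⊇ {$}; new: +{$}
  S: {$}  A: {$,c}  B: {$}
pass 2: (no change)
  S: {$}  A: {$,c}  B: {$}

FOLLOW(A) = ["$", "c"]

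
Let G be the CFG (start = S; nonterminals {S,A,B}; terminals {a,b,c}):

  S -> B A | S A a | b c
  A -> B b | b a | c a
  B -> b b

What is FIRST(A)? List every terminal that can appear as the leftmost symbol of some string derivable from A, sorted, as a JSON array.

Compute FIRST by fixpoint:
pass 1:
  A via A→b a: +{b}
  A via A→c a: +{c}
  B via B→b b: +{b}
  S via S→B A: +{b}
  FIRST(S)={b}  FIRST(A)={b,c}  FIRST(B)={b}
pass 2: done
  FIRST(S)={b}  FIRST(A)={b,c}  FIRST(B)={b}

FIRST(A) = ["b", "c"]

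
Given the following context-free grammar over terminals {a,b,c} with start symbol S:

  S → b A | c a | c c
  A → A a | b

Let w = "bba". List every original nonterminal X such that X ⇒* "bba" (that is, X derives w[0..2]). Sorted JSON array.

Convert to CNF:
  S -> T1 A | T2 T0 | T2 T2
  A -> A T0 | b
  T0 -> a
  T1 -> b
  T2 -> c

CYK fill — only the sub-triangle for w[0..2]:
  T[0,0] 'b' = {A,T1}  orig:{A}
  T[1,1] 'b' = {A,T1}  orig:{A}
  T[2,2] 'a' = {T0}  orig:{}
  T[0,1] 'bb' = {S}
  T[1,2] 'ba' = {A}
  T[0,2] 'bba' = {S}

Original NTs in T[0,2] deriving "bba": ["S"]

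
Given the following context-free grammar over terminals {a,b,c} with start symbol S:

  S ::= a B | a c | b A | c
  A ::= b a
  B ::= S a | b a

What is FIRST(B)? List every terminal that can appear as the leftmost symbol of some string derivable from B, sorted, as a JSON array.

FIRST sets, iterate to fixpoint:
iter 1:
  A via A→b a: +{b}
  B via B→b a: +{b}
  S via S→a B: +{a}
  S via S→b A: +{b}
  S via S→c: +{c}
  S: {a,b,c}  A: {b}  B: {b}
iter 2:
  B via B→S a: +{a,c}
  S: {a,b,c}  A: {b}  B: {a,b,c}
iter 3: done
  S: {a,b,c}  A: {b}  B: {a,b,c}

FIRST(B) = ["a", "b", "c"]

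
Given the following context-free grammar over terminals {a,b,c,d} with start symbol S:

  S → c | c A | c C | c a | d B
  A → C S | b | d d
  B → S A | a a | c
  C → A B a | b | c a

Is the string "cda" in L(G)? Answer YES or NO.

CNF form of G:
  S -> T0 B | T2 A | T2 C | T2 T1 | c
  A -> C S | T0 T0 | b
  B -> S A | T1 T1 | c
  C -> A X3 | T2 T1 | b
  T0 -> d
  T1 -> a
  T2 -> c
  X3 -> B T1

CYK fill:
  [0..0]={B,S,T2}  "c"  orig:{B,S}
  [1..1]={T0}  "d"  orig:{}
  [2..2]={T1}  "a"  orig:{}
  [0..1]=∅  "cd"
  [1..2]=∅  "da"
  [0..2]=∅  "cda"

S ∉ T[0,2] ⇒ NO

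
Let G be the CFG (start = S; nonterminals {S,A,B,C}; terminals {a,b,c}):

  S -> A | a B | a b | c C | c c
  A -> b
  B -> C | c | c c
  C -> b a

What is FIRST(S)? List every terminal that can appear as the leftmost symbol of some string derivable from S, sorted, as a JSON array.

FIRST sets, iterate to fixpoint:
pass 1:
  A via A→b: +{b}
  B via B→c: +{c}
  C via C→b a: +{b}
  S via S→A: +{b}
  S via S→a B: +{a}
  S via S→c C: +{c}
  FIRST[S]={a,b,c}  FIRST[A]={b}  FIRST[B]={c}  FIRST[C]={b}
pass 2:
  B via B→C: +{b}
  FIRST[S]={a,b,c}  FIRST[A]={b}  FIRST[B]={b,c}  FIRST[C]={b}
pass 3: — fixpoint
  FIRST[S]={a,b,c}  FIRST[A]={b}  FIRST[B]={b,c}  FIRST[C]={b}

FIRST(S) = ["a", "b", "c"]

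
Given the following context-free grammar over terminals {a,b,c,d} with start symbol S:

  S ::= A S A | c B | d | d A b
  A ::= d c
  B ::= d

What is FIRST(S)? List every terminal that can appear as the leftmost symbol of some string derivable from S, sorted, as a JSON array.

FIRST iteration:
round 1:
  A via A→d c: +{d}
  B via B→d: +{d}
  S via S→A S A: +{d}
  S via S→c B: +{c}
  S: {c,d}  A: {d}  B: {d}
round 2: — fixpoint
  S: {c,d}  A: {d}  B: {d}

FIRST(S) = ["c", "d"]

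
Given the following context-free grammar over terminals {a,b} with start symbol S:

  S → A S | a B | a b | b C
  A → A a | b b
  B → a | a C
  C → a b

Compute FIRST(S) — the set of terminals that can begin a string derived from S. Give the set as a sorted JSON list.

FIRST sets, iterate to fixpoint:
iter 1:
  A via A→b b: +{b}
  B via B→a: +{a}
  C via C→a b: +{a}
  S via S→A S: +{b}
  S via S→a B: +{a}
  FIRST(S)={a,b}  FIRST(A)={b}  FIRST(B)={a}  FIRST(C)={a}
iter 2: — fixpoint
  FIRST(S)={a,b}  FIRST(A)={b}  FIRST(B)={a}  FIRST(C)={a}

FIRST(S) = ["a", "b"]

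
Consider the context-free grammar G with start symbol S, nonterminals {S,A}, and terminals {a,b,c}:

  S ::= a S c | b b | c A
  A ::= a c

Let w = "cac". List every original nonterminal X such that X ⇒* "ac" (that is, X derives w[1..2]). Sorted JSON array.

Convert to CNF:
  S -> T0 X3 | T1 A | T2 T2
  A -> T0 T1
  T0 -> a
  T1 -> c
  T2 -> b
  X3 -> S T1

Fill CYK table bottom-up (cells [i..j] with 1 ≤ i ≤ j ≤ 2 only):
  cell(1,1) a: {T0}  orig:{}
  cell(2,2) c: {T1}  orig:{}
  cell(1,2) ac: {A}

Original NTs in T[1,2] deriving "ac": ["A"]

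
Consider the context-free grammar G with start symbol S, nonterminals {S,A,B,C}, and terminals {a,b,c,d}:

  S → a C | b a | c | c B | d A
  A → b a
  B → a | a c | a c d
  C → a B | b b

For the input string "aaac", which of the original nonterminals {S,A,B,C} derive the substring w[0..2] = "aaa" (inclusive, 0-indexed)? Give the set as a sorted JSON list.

CNF form of G:
  S -> T0 T1 | T1 C | T2 B | T3 A | c
  A -> T0 T1
  B -> T1 T2 | T1 X4 | a
  C -> T0 T0 | T1 B
  T0 -> b
  T1 -> a
  T2 -> c
  T3 -> d
  X4 -> T2 T3

CYK fill — only the sub-triangle for w[0..2]:
  [0..0]={B,T1}  "a"  orig:{B}
  [1..1]={B,T1}  "a"  orig:{B}
  [2..2]={B,T1}  "a"  orig:{B}
  [0..1]={C}  "aa"
  [1..2]={C}  "aa"
  [0..2]={S}  "aaa"

Original NTs in T[0,2] deriving "aaa": ["S"]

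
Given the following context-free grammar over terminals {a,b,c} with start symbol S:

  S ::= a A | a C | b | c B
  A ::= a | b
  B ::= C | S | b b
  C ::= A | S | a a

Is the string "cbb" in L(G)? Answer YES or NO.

Convert to CNF:
  S -> T0 A | T0 C | T2 B | b
  A -> a | b
  B -> T0 A | T0 C | T0 T0 | T1 T1 | T2 B | a | b
  C -> T0 A | T0 C | T0 T0 | T2 B | a | b
  T0 -> a
  T1 -> b
  T2 -> c

CYK table (by increasing span):
  cell(0,0) c: {T2}  orig:{}
  cell(1,1) b: {A,B,C,S,T1}  orig:{A,B,C,S}
  cell(2,2) b: {A,B,C,S,T1}  orig:{A,B,C,S}
  cell(0,1) cb: {B,C,S}
  cell(1,2) bb: {B}
  cell(0,2) cbb: {B,C,S}

S ∈ T[0,2] ⇒ YES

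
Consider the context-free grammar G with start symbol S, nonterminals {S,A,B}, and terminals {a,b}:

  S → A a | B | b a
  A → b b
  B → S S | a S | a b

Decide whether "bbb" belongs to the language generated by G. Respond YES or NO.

CNF form of G:
  S -> A T1 | S S | T0 T1 | T1 S | T1 T0
  A -> T0 T0
  B -> S S | T1 S | T1 T0
  T0 -> b
  T1 -> a

CYK fill:
  [0..0]={T0}  "b"  orig:{}
  [1..1]={T0}  "b"  orig:{}
  [2..2]={T0}  "b"  orig:{}
  [0..1]={A}  "bb"
  [1..2]={A}  "bb"
  [0..2]=∅  "bbb"

S ∉ T[0,2] ⇒ NO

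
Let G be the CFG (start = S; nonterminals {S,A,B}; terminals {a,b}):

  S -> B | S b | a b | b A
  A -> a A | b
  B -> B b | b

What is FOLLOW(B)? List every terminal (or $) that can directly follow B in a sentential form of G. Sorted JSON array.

Compute FIRST by fixpoint:
pass 1:
  A via A→a A: +{a}
  A via A→b: +{b}
  B via B→b: +{b}
  S via S→B: +{b}
  S via S→a b: +{a}
  S: {a,b}  A: {a,b}  B: {b}
pass 2: (stable)
  S: {a,b}  A: {a,b}  B: {b}

Compute FOLLOW by fixpoint:
FOLLOW(S) := {$}
pass 1:
  B→B b: FOLLOW(B) ⊇ FIRST(b) = {b}; new: +{b}
  S→B: FOLLOW(B) ⊇ FOLLOW(S) ⊇ {$}; new: +{$}
  S→S b: FOLLOW(S) ⊇ FIRST(b) = {b}; new: +{b}
  S→b A: FOLLOW(A) ⊇ FOLLOW(S) ⊇ {$,b}; new: +{$,b}
  FOLLOW[S]={$,b}  FOLLOW[A]={$,b}  FOLLOW[B]={$,b}
pass 2: (stable)
  FOLLOW[S]={$,b}  FOLLOW[A]={$,b}  FOLLOW[B]={$,b}

FOLLOW(B) = ["$", "b"]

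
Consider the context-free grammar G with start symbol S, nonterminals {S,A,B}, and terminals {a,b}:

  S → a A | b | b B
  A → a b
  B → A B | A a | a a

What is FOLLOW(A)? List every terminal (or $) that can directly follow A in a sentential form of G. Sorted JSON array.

FIRST iteration:
iter 1:
  A via A→a b: +{a}
  B via B→A B: +{a}
  S via S→a A: +{a}
  S via S→b: +{b}
  FIRST[S]={a,b}  FIRST[A]={a}  FIRST[B]={a}
iter 2: done
  FIRST[S]={a,b}  FIRST[A]={a}  FIRST[B]={a}

FOLLOW iteration:
initialize: $ ∈ FOLLOW(S)
iter 1:
  B→A B: FOLLOW(A) ⊇ FIRST(B) = {a}; new: +{a}
  S→a A: FOLLOW(A) ⊇ FOLLOW(S) ⊇ {$}; new: +{$}
  S→b B: FOLLOW(B) ⊇ FOLLOW(S) ⊇ {$}; new: +{$}
  FOLLOW(S)={$}  FOLLOW(A)={$,a}  FOLLOW(B)={$}
iter 2: (stable)
  FOLLOW(S)={$}  FOLLOW(A)={$,a}  FOLLOW(B)={$}

FOLLOW(A) = ["$", "a"]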